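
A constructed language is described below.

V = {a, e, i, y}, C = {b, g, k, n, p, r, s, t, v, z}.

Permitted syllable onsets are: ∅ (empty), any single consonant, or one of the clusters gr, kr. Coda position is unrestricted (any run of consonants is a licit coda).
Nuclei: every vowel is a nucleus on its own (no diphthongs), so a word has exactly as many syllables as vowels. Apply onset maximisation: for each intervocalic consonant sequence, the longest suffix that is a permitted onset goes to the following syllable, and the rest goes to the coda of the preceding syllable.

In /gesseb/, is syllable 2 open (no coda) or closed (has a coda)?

closed

The vowels are e, e — 2 nuclei, so 2 syllables.
/e…e/ gap (V1→V2): cluster /ss/ — the longest permitted-onset suffix is /s/; onset = /s/, preceding coda = /s/.
So the parse is ges.seb.
Syllable 2 is /seb/ with coda /b/, so it is closed.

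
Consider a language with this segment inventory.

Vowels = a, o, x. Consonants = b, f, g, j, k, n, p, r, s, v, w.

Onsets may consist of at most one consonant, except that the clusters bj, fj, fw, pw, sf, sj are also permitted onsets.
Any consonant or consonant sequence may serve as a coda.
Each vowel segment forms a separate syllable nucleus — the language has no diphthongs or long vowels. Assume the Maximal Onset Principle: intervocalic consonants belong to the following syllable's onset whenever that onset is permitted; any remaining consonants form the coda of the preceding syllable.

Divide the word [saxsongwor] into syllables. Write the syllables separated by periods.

sa.x.song.wor

Vowels present: a, x, o, o; each is a nucleus, giving 4 syllables.
/a…x/ gap (V1→V2): no consonants, so the boundary falls immediately after /a/.
/x…o/ gap (V2→V3): /s/ is a single consonant, so it becomes the next onset.
/o…o/ gap (V3→V4): /ngw/; trying suffixes from longest down, /w/ is the first permitted one, so coda /ng/ | onset /w/.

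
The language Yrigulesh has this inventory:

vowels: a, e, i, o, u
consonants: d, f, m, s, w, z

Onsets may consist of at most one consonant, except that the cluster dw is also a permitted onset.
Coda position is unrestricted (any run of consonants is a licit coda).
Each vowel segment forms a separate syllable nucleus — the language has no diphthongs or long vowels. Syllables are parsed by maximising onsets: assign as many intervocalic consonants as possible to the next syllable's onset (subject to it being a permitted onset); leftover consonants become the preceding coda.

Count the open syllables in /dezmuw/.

Vowels present: e, u; each is a nucleus, giving 2 syllables.
Between /e/ (V1) and /u/ (V2): /zm/ — longest licit onset from the right is /m/, leaving /z/ as coda.
So the parse is dez.muw.
Classifying each syllable: /dez/ (closed), /muw/ (closed).
Open syllables: 0.

0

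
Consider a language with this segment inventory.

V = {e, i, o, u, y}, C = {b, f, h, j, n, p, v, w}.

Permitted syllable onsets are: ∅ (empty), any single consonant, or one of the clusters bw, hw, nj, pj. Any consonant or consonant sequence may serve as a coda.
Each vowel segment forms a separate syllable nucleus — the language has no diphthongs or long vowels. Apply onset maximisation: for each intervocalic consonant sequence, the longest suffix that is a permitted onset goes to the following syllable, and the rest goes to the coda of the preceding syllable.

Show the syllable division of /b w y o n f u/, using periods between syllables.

bwy.on.fu

The vowels are y, o, u — 3 nuclei, so 3 syllables.
V1 /y/ – V2 /o/: nothing intervenes; syllable break is V.V.
V2 /o/ – V3 /u/: /nf/; trying suffixes from longest down, /f/ is the first permitted one, so coda /n/ | onset /f/.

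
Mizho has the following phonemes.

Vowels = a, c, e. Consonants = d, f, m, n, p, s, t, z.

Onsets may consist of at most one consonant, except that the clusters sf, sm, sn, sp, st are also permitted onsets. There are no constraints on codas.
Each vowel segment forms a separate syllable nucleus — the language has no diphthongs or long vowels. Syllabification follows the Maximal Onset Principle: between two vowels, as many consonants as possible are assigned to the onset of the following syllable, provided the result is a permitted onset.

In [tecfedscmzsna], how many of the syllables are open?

3

Vowels present: e, c, e, c, a; each is a nucleus, giving 5 syllables.
Between /e/ (V1) and /c/ (V2): hiatus — the boundary sits between the two vowels.
Between /c/ (V2) and /e/ (V3): /f/ is a single consonant, so it becomes the next onset.
Between /e/ (V3) and /c/ (V4): /ds/; trying suffixes from longest down, /s/ is the first permitted one, so coda /d/ | onset /s/.
Between /c/ (V4) and /a/ (V5): /mzsn/ — longest licit onset from the right is /sn/, leaving /mz/ as coda.
Putting it together: te.c.fed.scmz.sna.
Classifying each syllable: /te/ (open), /c/ (open), /fed/ (closed), /scmz/ (closed), /sna/ (open).
Open syllables: 3.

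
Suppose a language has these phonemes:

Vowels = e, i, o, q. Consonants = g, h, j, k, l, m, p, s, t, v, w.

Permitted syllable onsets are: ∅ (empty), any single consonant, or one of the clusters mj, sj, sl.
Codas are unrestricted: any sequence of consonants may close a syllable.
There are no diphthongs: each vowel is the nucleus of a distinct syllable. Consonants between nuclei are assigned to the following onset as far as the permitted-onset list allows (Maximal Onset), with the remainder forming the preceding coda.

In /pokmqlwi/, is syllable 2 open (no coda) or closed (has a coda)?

Vowels present: o, q, i; each is a nucleus, giving 3 syllables.
V1 /o/ – V2 /q/: /km/ splits as /k/ + /m/ (/m/ is the longest suffix that is a licit onset).
V2 /q/ – V3 /i/: /lw/ — longest licit onset from the right is /w/, leaving /l/ as coda.
Syllabification: pok.mql.wi.
Syllable 2 is /mql/ with coda /l/, so it is closed.

closed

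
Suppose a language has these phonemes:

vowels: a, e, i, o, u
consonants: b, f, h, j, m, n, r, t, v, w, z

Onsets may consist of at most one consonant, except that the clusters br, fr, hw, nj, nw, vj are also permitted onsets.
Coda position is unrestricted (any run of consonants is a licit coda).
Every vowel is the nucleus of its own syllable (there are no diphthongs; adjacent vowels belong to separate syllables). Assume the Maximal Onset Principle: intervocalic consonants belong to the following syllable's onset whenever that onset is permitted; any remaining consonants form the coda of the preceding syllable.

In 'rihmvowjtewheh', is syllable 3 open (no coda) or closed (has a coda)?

The vowels are i, o, e, e — 4 nuclei, so 4 syllables.
V1 /i/ – V2 /o/: /hmv/; trying suffixes from longest down, /v/ is the first permitted one, so coda /hm/ | onset /v/.
V2 /o/ – V3 /e/: /wjt/; trying suffixes from longest down, /t/ is the first permitted one, so coda /wj/ | onset /t/.
V3 /e/ – V4 /e/: cluster /wh/ — the longest permitted-onset suffix is /h/; onset = /h/, preceding coda = /w/.
Putting it together: rihm.vowj.tew.heh.
Syllable 3 is /tew/ with coda /w/, so it is closed.

closed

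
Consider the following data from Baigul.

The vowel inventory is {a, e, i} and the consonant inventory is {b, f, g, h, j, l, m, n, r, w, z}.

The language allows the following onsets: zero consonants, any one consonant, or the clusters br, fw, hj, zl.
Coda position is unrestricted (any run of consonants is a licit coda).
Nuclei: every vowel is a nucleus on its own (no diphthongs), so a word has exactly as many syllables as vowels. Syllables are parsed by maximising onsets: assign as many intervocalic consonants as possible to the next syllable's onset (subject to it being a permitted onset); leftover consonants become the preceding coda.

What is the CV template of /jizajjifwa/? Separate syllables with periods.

CV.CVC.CV.CCV

Nuclei (vowels): i, a, i, a → 4 syllables.
/i…a/ gap (V1→V2): /z/ → onset of the next syllable (single consonants are always licit onsets).
/a…i/ gap (V2→V3): /jj/ — longest licit onset from the right is /j/, leaving /j/ as coda.
/i…a/ gap (V3→V4): /fw/ — entire cluster is a permitted onset → onset /fw/, coda ∅.
Syllabification: ji.zaj.ji.fwa.
Mapping each syllable to C/V: /ji/ → CV, /zaj/ → CVC, /ji/ → CV, /fwa/ → CCV.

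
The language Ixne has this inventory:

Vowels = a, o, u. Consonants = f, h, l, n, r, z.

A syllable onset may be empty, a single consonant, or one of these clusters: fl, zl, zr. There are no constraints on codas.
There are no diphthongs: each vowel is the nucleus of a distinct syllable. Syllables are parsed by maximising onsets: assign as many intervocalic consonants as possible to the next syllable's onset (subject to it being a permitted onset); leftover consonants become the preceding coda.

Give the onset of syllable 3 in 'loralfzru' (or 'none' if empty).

zr

Nuclei (vowels): o, a, u → 3 syllables.
Between /o/ (V1) and /a/ (V2): just /r/ — single C goes to the following onset.
Between /a/ (V2) and /u/ (V3): /lfzr/ — longest licit onset from the right is /zr/, leaving /lf/ as coda.
Syllabification: lo.ralf.zru.
Syllable 3 is /zru/: onset /zr/, nucleus /u/, coda ∅.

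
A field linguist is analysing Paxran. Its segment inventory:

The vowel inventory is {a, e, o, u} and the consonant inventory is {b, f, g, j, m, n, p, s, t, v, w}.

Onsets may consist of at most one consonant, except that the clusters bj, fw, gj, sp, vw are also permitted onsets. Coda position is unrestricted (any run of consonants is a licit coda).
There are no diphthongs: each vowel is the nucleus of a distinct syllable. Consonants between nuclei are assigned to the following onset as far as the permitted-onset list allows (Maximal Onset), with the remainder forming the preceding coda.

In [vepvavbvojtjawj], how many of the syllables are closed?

4

Vowels present: e, a, o, a; each is a nucleus, giving 4 syllables.
Between /e/ (V1) and /a/ (V2): cluster /pv/ — the longest permitted-onset suffix is /v/; onset = /v/, preceding coda = /p/.
Between /a/ (V2) and /o/ (V3): /vbv/ — longest licit onset from the right is /v/, leaving /vb/ as coda.
Between /o/ (V3) and /a/ (V4): /jtj/ splits as /jt/ + /j/ (/j/ is the longest suffix that is a licit onset).
Syllabification: vep.vavb.vojt.jawj.
Classifying each syllable: /vep/ (closed), /vavb/ (closed), /vojt/ (closed), /jawj/ (closed).
Closed syllables: 4.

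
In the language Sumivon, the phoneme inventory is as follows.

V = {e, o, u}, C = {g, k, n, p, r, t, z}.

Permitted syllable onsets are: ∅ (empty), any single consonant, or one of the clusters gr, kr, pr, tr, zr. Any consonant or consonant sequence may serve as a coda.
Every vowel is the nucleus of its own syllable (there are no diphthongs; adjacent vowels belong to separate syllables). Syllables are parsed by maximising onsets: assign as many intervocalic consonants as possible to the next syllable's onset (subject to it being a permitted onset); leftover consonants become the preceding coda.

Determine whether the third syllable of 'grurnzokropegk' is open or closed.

The vowels are u, o, o, e — 4 nuclei, so 4 syllables.
Between /u/ (V1) and /o/ (V2): /rnz/ splits as /rn/ + /z/ (/z/ is the longest suffix that is a licit onset).
Between /o/ (V2) and /o/ (V3): /kr/ — entire cluster is a permitted onset → onset /kr/, coda ∅.
Between /o/ (V3) and /e/ (V4): just /p/ — single C goes to the following onset.
So the parse is grurn.zo.kro.pegk.
Syllable 3 is /kro/; it ends in its nucleus with no coda, so it is open.

open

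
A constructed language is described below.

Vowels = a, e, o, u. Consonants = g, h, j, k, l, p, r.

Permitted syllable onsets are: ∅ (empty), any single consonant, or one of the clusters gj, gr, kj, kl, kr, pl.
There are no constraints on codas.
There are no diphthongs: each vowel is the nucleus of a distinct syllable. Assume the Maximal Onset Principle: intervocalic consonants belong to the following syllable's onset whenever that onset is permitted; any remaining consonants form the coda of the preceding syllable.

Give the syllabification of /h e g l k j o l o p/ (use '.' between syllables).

The vowels are e, o, o — 3 nuclei, so 3 syllables.
Between /e/ (V1) and /o/ (V2): /glkj/ — longest licit onset from the right is /kj/, leaving /gl/ as coda.
Between /o/ (V2) and /o/ (V3): /l/ → onset of the next syllable (single consonants are always licit onsets).

hegl.kjo.lop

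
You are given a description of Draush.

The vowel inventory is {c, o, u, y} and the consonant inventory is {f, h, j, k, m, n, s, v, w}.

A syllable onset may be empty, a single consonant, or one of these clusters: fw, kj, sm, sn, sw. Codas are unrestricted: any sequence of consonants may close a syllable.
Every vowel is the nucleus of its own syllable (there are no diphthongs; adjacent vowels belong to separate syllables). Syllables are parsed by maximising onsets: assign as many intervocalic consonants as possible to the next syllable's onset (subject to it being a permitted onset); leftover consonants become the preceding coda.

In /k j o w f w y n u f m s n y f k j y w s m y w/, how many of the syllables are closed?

5

The vowels are o, y, u, y, y, y — 6 nuclei, so 6 syllables.
σ1/σ2 boundary: cluster /wfw/ — the longest permitted-onset suffix is /fw/; onset = /fw/, preceding coda = /w/.
σ2/σ3 boundary: /n/ is a single consonant, so it becomes the next onset.
σ3/σ4 boundary: /fmsn/ — longest licit onset from the right is /sn/, leaving /fm/ as coda.
σ4/σ5 boundary: /fkj/; trying suffixes from longest down, /kj/ is the first permitted one, so coda /f/ | onset /kj/.
σ5/σ6 boundary: cluster /wsm/ — the longest permitted-onset suffix is /sm/; onset = /sm/, preceding coda = /w/.
Result: kjow.fwy.nufm.snyf.kjyw.smyw.
Classifying each syllable: /kjow/ (closed), /fwy/ (open), /nufm/ (closed), /snyf/ (closed), /kjyw/ (closed), /smyw/ (closed).
Closed syllables: 5.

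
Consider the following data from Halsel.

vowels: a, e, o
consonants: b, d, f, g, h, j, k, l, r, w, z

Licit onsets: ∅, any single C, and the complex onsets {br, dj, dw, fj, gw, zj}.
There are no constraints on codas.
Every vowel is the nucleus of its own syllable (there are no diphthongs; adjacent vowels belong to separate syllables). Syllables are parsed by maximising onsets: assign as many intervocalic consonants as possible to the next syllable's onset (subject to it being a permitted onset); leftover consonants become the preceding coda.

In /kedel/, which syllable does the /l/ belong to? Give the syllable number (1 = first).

The vowels are e, e — 2 nuclei, so 2 syllables.
Between /e/ (V1) and /e/ (V2): /d/ is a single consonant, so it becomes the next onset.
Putting it together: ke.del.
The /l/ is in the coda of syllable 2 (/del/).

2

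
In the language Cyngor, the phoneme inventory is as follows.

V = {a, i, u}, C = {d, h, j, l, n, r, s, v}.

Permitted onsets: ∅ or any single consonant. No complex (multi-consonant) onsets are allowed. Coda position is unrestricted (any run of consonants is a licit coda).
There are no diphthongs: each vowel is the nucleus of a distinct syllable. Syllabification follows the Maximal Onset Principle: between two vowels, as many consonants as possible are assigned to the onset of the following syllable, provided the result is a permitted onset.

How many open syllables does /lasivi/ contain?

3

The vowels are a, i, i — 3 nuclei, so 3 syllables.
σ1/σ2 boundary: /s/ → onset of the next syllable (single consonants are always licit onsets).
σ2/σ3 boundary: just /v/ — single C goes to the following onset.
So the parse is la.si.vi.
Classifying each syllable: /la/ (open), /si/ (open), /vi/ (open).
Open syllables: 3.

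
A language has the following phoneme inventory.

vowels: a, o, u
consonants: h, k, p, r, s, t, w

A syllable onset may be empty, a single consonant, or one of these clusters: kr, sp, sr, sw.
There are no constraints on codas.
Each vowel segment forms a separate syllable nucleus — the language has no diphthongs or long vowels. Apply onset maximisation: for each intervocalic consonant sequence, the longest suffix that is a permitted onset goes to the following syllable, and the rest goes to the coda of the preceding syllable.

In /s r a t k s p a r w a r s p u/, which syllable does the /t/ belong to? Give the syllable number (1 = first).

1

Vowels present: a, a, a, u; each is a nucleus, giving 4 syllables.
/a…a/ gap (V1→V2): cluster /tksp/ — the longest permitted-onset suffix is /sp/; onset = /sp/, preceding coda = /tk/.
/a…a/ gap (V2→V3): cluster /rw/ — the longest permitted-onset suffix is /w/; onset = /w/, preceding coda = /r/.
/a…u/ gap (V3→V4): /rsp/ splits as /r/ + /sp/ (/sp/ is the longest suffix that is a licit onset).
Result: sratk.spar.war.spu.
The /t/ is in the coda of syllable 1 (/sratk/).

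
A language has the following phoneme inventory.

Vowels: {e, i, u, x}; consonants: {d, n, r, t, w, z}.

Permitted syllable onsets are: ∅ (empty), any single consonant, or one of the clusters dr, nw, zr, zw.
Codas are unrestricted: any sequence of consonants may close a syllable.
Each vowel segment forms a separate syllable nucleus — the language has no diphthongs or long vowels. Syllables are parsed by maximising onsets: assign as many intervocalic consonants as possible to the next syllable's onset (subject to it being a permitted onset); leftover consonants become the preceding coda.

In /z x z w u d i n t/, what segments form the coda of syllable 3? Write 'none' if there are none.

Nuclei (vowels): x, u, i → 3 syllables.
σ1/σ2 boundary: /zw/ — entire cluster is a permitted onset → onset /zw/, coda ∅.
σ2/σ3 boundary: /d/ → onset of the next syllable (single consonants are always licit onsets).
Putting it together: zx.zwu.dint.
Syllable 3 is /dint/: onset /d/, nucleus /i/, coda /nt/.

nt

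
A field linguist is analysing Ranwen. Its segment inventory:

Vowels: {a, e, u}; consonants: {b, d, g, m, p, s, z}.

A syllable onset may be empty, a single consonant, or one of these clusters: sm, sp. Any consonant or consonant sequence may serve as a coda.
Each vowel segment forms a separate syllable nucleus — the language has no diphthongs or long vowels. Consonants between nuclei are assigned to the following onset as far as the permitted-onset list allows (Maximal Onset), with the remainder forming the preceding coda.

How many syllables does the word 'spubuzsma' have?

3

Nuclei (vowels): u, u, a → 3 syllables.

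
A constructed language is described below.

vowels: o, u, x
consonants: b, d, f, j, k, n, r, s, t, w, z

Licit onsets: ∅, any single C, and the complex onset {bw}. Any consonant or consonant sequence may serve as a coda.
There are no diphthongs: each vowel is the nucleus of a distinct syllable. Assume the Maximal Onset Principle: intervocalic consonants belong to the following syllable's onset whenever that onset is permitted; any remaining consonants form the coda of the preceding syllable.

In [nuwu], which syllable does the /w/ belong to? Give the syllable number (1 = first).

Nuclei (vowels): u, u → 2 syllables.
V1 /u/ – V2 /u/: /w/ → onset of the next syllable (single consonants are always licit onsets).
So the parse is nu.wu.
The /w/ is in the onset of syllable 2 (/wu/).

2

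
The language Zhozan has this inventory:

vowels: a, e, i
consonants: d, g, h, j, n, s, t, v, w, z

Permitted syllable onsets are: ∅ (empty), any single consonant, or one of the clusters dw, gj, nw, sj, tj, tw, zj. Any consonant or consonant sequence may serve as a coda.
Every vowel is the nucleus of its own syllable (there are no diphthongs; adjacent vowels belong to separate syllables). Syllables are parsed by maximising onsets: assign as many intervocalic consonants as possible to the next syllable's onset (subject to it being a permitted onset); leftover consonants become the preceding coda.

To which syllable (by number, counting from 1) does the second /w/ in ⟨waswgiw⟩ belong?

1

Vowels present: a, i; each is a nucleus, giving 2 syllables.
/a…i/ gap (V1→V2): cluster /swg/ — the longest permitted-onset suffix is /g/; onset = /g/, preceding coda = /sw/.
So the parse is wasw.giw.
The second /w/ is in the coda of syllable 1 (/wasw/).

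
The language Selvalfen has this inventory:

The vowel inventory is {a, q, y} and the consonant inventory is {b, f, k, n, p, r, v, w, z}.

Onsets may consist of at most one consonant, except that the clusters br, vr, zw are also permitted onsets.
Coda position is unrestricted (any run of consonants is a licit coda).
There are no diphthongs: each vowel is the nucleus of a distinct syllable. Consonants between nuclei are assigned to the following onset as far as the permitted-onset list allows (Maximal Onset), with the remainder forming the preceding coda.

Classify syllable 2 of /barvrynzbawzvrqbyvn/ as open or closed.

Vowels present: a, y, a, q, y; each is a nucleus, giving 5 syllables.
σ1/σ2 boundary: cluster /rvr/ — the longest permitted-onset suffix is /vr/; onset = /vr/, preceding coda = /r/.
σ2/σ3 boundary: cluster /nzb/ — the longest permitted-onset suffix is /b/; onset = /b/, preceding coda = /nz/.
σ3/σ4 boundary: cluster /wzvr/ — the longest permitted-onset suffix is /vr/; onset = /vr/, preceding coda = /wz/.
σ4/σ5 boundary: /b/ → onset of the next syllable (single consonants are always licit onsets).
Syllabification: bar.vrynz.bawz.vrq.byvn.
Syllable 2 is /vrynz/ with coda /nz/, so it is closed.

closed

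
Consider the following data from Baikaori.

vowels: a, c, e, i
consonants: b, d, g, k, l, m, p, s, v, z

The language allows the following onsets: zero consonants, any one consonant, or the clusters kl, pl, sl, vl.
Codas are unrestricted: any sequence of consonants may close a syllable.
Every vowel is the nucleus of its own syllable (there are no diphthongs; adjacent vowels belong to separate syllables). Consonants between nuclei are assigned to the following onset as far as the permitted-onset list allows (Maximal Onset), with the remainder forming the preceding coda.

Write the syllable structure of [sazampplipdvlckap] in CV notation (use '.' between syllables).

CV.CVCC.CCVCC.CCV.CVC

The vowels are a, a, i, c, a — 5 nuclei, so 5 syllables.
/a…a/ gap (V1→V2): /z/ is a single consonant, so it becomes the next onset.
/a…i/ gap (V2→V3): /mppl/ — longest licit onset from the right is /pl/, leaving /mp/ as coda.
/i…c/ gap (V3→V4): /pdvl/ splits as /pd/ + /vl/ (/vl/ is the longest suffix that is a licit onset).
/c…a/ gap (V4→V5): /k/ is a single consonant, so it becomes the next onset.
Syllabification: sa.zamp.plipd.vlc.kap.
Mapping each syllable to C/V: /sa/ → CV, /zamp/ → CVCC, /plipd/ → CCVCC, /vlc/ → CCV, /kap/ → CVC.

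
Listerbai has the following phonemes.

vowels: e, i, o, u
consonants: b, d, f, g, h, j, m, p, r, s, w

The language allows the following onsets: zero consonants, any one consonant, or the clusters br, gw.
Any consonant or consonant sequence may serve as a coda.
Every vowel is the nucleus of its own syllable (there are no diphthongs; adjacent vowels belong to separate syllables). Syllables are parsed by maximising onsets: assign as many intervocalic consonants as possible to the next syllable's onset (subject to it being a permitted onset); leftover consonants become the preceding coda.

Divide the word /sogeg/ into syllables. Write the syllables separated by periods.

Nuclei (vowels): o, e → 2 syllables.
V1 /o/ – V2 /e/: /g/ is a single consonant, so it becomes the next onset.

so.geg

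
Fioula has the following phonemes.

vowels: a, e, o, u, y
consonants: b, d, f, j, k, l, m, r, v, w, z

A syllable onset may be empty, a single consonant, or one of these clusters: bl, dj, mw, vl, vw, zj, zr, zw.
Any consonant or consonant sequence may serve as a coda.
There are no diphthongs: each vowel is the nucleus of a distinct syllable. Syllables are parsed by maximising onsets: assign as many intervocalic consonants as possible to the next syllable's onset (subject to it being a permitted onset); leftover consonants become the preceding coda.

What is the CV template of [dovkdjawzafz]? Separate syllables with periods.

CVCC.CCVC.CVCC

The vowels are o, a, a — 3 nuclei, so 3 syllables.
V1 /o/ – V2 /a/: /vkdj/; trying suffixes from longest down, /dj/ is the first permitted one, so coda /vk/ | onset /dj/.
V2 /a/ – V3 /a/: /wz/; trying suffixes from longest down, /z/ is the first permitted one, so coda /w/ | onset /z/.
Putting it together: dovk.djaw.zafz.
Mapping each syllable to C/V: /dovk/ → CVCC, /djaw/ → CCVC, /zafz/ → CVCC.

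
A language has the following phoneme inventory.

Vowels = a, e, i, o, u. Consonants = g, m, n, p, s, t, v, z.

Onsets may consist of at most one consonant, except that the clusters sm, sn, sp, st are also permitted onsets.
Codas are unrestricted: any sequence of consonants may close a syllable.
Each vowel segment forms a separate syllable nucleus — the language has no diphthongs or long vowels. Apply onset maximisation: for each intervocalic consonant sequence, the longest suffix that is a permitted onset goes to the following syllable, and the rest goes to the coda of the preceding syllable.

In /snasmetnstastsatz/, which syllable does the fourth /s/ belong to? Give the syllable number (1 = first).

3

Vowels present: a, e, a, a; each is a nucleus, giving 4 syllables.
σ1/σ2 boundary: /sm/ — entire cluster is a permitted onset → onset /sm/, coda ∅.
σ2/σ3 boundary: cluster /tnst/ — the longest permitted-onset suffix is /st/; onset = /st/, preceding coda = /tn/.
σ3/σ4 boundary: cluster /sts/ — the longest permitted-onset suffix is /s/; onset = /s/, preceding coda = /st/.
So the parse is sna.smetn.stast.satz.
The fourth /s/ is in the coda of syllable 3 (/stast/).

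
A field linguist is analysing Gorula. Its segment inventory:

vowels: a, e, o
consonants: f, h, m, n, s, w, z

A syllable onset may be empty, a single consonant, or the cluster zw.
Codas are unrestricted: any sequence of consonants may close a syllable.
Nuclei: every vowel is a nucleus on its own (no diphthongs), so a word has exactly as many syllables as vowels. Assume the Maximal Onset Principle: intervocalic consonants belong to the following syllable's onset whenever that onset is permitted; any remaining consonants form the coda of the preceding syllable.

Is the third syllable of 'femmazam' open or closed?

closed

Vowels present: e, a, a; each is a nucleus, giving 3 syllables.
Between /e/ (V1) and /a/ (V2): cluster /mm/ — the longest permitted-onset suffix is /m/; onset = /m/, preceding coda = /m/.
Between /a/ (V2) and /a/ (V3): just /z/ — single C goes to the following onset.
So the parse is fem.ma.zam.
Syllable 3 is /zam/ with coda /m/, so it is closed.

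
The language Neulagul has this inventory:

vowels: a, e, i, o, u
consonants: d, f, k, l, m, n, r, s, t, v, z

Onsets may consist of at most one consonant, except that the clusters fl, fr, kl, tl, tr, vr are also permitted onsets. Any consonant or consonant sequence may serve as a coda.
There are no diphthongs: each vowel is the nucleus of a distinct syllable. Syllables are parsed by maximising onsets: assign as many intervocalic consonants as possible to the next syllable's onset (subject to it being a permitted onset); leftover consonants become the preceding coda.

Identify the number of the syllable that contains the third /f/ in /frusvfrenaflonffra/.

Vowels present: u, e, a, o, a; each is a nucleus, giving 5 syllables.
V1 /u/ – V2 /e/: /svfr/ — longest licit onset from the right is /fr/, leaving /sv/ as coda.
V2 /e/ – V3 /a/: /n/ is a single consonant, so it becomes the next onset.
V3 /a/ – V4 /o/: /fl/ — entire cluster is a permitted onset → onset /fl/, coda ∅.
V4 /o/ – V5 /a/: /nffr/ splits as /nf/ + /fr/ (/fr/ is the longest suffix that is a licit onset).
Result: frusv.fre.na.flonf.fra.
The third /f/ is in the onset of syllable 4 (/flonf/).

4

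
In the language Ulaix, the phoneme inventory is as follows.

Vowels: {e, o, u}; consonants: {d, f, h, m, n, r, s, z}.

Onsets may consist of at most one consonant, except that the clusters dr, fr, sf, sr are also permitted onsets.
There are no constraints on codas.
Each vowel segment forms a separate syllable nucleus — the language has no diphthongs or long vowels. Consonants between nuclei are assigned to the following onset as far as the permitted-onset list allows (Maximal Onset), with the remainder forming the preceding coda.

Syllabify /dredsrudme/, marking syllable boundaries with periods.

Vowels present: e, u, e; each is a nucleus, giving 3 syllables.
/e…u/ gap (V1→V2): /dsr/; trying suffixes from longest down, /sr/ is the first permitted one, so coda /d/ | onset /sr/.
/u…e/ gap (V2→V3): cluster /dm/ — the longest permitted-onset suffix is /m/; onset = /m/, preceding coda = /d/.

dred.srud.me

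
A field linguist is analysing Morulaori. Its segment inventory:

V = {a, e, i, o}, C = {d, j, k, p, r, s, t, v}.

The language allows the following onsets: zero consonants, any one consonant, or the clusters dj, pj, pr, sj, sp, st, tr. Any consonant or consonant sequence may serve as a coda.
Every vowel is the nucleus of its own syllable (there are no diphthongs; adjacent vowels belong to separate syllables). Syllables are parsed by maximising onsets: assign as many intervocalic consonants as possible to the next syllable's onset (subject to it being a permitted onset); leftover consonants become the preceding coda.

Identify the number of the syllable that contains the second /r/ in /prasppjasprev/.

Vowels present: a, a, e; each is a nucleus, giving 3 syllables.
V1 /a/ – V2 /a/: /sppj/ — longest licit onset from the right is /pj/, leaving /sp/ as coda.
V2 /a/ – V3 /e/: /spr/; trying suffixes from longest down, /pr/ is the first permitted one, so coda /s/ | onset /pr/.
So the parse is prasp.pjas.prev.
The second /r/ is in the onset of syllable 3 (/prev/).

3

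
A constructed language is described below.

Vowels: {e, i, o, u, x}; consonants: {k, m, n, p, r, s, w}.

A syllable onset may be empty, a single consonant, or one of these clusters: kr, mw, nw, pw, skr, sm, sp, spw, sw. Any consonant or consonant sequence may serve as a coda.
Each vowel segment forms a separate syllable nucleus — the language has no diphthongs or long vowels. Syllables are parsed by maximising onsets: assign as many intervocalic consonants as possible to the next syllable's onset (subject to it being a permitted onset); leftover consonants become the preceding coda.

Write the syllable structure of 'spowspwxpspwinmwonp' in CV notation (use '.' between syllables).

The vowels are o, x, i, o — 4 nuclei, so 4 syllables.
Between /o/ (V1) and /x/ (V2): /wspw/ splits as /w/ + /spw/ (/spw/ is the longest suffix that is a licit onset).
Between /x/ (V2) and /i/ (V3): /pspw/; trying suffixes from longest down, /spw/ is the first permitted one, so coda /p/ | onset /spw/.
Between /i/ (V3) and /o/ (V4): /nmw/ — longest licit onset from the right is /mw/, leaving /n/ as coda.
Syllabification: spow.spwxp.spwin.mwonp.
Mapping each syllable to C/V: /spow/ → CCVC, /spwxp/ → CCCVC, /spwin/ → CCCVC, /mwonp/ → CCVCC.

CCVC.CCCVC.CCCVC.CCVCC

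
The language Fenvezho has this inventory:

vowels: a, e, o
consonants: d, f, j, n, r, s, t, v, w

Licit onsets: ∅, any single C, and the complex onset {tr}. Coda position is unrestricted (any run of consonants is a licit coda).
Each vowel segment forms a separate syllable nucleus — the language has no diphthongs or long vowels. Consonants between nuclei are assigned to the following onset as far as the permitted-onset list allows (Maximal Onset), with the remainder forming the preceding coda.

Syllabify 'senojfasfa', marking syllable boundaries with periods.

Vowels present: e, o, a, a; each is a nucleus, giving 4 syllables.
/e…o/ gap (V1→V2): /n/ is a single consonant, so it becomes the next onset.
/o…a/ gap (V2→V3): /jf/; trying suffixes from longest down, /f/ is the first permitted one, so coda /j/ | onset /f/.
/a…a/ gap (V3→V4): /sf/ splits as /s/ + /f/ (/f/ is the longest suffix that is a licit onset).

se.noj.fas.fa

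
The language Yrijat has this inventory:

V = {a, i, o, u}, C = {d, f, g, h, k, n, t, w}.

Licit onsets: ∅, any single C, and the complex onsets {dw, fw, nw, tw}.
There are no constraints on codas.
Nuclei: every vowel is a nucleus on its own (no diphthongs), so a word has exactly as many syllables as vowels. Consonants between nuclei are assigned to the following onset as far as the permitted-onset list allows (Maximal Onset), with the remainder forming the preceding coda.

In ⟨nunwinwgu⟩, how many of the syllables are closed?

Nuclei (vowels): u, i, u → 3 syllables.
/u…i/ gap (V1→V2): cluster /nw/ — /nw/ is itself a permitted onset, so the whole cluster goes right; preceding coda = ∅.
/i…u/ gap (V2→V3): /nwg/; trying suffixes from longest down, /g/ is the first permitted one, so coda /nw/ | onset /g/.
So the parse is nu.nwinw.gu.
Classifying each syllable: /nu/ (open), /nwinw/ (closed), /gu/ (open).
Closed syllables: 1.

1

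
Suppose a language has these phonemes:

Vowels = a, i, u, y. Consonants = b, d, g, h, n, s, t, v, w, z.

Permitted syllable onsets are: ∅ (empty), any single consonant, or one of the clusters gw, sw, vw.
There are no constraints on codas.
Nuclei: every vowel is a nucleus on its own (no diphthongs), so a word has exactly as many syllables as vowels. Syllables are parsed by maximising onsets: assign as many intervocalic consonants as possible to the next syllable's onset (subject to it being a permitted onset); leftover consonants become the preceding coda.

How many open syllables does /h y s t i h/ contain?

0

The vowels are y, i — 2 nuclei, so 2 syllables.
/y…i/ gap (V1→V2): /st/ — longest licit onset from the right is /t/, leaving /s/ as coda.
Putting it together: hys.tih.
Classifying each syllable: /hys/ (closed), /tih/ (closed).
Open syllables: 0.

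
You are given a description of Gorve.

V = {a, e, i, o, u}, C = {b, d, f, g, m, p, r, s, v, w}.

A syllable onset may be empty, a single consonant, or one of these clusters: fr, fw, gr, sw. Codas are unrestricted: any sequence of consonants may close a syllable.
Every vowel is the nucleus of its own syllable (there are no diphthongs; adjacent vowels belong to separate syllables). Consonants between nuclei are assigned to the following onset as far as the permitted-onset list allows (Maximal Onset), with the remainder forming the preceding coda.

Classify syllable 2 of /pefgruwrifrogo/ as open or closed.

The vowels are e, u, i, o, o — 5 nuclei, so 5 syllables.
σ1/σ2 boundary: /fgr/; trying suffixes from longest down, /gr/ is the first permitted one, so coda /f/ | onset /gr/.
σ2/σ3 boundary: cluster /wr/ — the longest permitted-onset suffix is /r/; onset = /r/, preceding coda = /w/.
σ3/σ4 boundary: /fr/ — entire cluster is a permitted onset → onset /fr/, coda ∅.
σ4/σ5 boundary: /g/ → onset of the next syllable (single consonants are always licit onsets).
Syllabification: pef.gruw.ri.fro.go.
Syllable 2 is /gruw/ with coda /w/, so it is closed.

closed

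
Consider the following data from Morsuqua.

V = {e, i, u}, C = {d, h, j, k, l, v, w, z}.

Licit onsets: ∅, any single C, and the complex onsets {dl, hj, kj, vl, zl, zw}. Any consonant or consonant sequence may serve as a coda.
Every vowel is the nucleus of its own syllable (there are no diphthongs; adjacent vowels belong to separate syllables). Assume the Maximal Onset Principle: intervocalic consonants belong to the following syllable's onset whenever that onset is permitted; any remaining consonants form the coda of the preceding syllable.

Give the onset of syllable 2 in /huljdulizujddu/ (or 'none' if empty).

d

Nuclei (vowels): u, u, i, u, u → 5 syllables.
V1 /u/ – V2 /u/: /ljd/ — longest licit onset from the right is /d/, leaving /lj/ as coda.
V2 /u/ – V3 /i/: /l/ is a single consonant, so it becomes the next onset.
V3 /i/ – V4 /u/: /z/ is a single consonant, so it becomes the next onset.
V4 /u/ – V5 /u/: /jdd/ — longest licit onset from the right is /d/, leaving /jd/ as coda.
Result: hulj.du.li.zujd.du.
Syllable 2 is /du/: onset /d/, nucleus /u/, coda ∅.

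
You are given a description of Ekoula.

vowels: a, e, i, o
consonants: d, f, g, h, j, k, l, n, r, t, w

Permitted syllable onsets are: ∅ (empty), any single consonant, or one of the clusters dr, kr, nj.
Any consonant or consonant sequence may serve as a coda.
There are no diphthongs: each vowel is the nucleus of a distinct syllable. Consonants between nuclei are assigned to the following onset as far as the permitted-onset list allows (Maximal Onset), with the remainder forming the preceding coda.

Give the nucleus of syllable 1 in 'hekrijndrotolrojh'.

e

Nuclei (vowels): e, i, o, o, o → 5 syllables.
The first nucleus (vowel 1 from the left) is /e/.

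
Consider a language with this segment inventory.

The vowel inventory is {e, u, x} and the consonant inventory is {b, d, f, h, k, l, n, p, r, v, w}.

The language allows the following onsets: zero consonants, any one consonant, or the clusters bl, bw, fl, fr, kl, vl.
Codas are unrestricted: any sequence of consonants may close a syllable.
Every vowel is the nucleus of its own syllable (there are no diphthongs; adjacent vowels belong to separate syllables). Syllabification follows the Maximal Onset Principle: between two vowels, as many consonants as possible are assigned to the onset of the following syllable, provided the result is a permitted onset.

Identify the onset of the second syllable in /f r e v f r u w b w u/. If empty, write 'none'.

fr

Vowels present: e, u, u; each is a nucleus, giving 3 syllables.
V1 /e/ – V2 /u/: /vfr/ — longest licit onset from the right is /fr/, leaving /v/ as coda.
V2 /u/ – V3 /u/: cluster /wbw/ — the longest permitted-onset suffix is /bw/; onset = /bw/, preceding coda = /w/.
Putting it together: frev.fruw.bwu.
Syllable 2 is /fruw/: onset /fr/, nucleus /u/, coda /w/.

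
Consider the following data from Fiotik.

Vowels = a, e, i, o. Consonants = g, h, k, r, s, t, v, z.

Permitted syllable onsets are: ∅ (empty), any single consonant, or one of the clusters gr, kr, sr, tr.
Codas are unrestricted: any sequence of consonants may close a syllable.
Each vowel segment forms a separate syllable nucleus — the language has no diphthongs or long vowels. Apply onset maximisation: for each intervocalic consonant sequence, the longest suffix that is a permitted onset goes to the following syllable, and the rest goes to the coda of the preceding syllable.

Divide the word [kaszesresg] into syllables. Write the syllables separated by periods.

kas.ze.sresg

The vowels are a, e, e — 3 nuclei, so 3 syllables.
/a…e/ gap (V1→V2): /sz/; trying suffixes from longest down, /z/ is the first permitted one, so coda /s/ | onset /z/.
/e…e/ gap (V2→V3): cluster /sr/ — /sr/ is itself a permitted onset, so the whole cluster goes right; preceding coda = ∅.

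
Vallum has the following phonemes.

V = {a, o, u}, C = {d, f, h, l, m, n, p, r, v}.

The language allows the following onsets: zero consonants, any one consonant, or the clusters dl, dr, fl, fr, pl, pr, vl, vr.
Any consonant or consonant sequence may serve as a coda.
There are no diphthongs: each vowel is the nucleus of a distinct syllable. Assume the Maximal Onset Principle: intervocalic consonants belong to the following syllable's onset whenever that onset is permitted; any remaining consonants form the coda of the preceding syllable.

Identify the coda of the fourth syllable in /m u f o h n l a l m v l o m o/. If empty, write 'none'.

none

The vowels are u, o, a, o, o — 5 nuclei, so 5 syllables.
σ1/σ2 boundary: /f/ → onset of the next syllable (single consonants are always licit onsets).
σ2/σ3 boundary: cluster /hnl/ — the longest permitted-onset suffix is /l/; onset = /l/, preceding coda = /hn/.
σ3/σ4 boundary: /lmvl/ splits as /lm/ + /vl/ (/vl/ is the longest suffix that is a licit onset).
σ4/σ5 boundary: just /m/ — single C goes to the following onset.
So the parse is mu.fohn.lalm.vlo.mo.
Syllable 4 is /vlo/: onset /vl/, nucleus /o/, coda ∅.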